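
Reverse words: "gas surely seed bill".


Original: "gas surely seed bill"
Words (1..n): gas | surely | seed | bill
Reversed (n..1): bill | seed | surely | gas
Result = "bill seed surely gas"


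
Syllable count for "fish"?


Word: "fish"
Syllable breakdown: fish
Counting: 1 part
= 1 syllable


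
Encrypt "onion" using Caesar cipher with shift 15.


Word: "onion"
Shift: 15
Each letter → (letter + shift) mod 26:
  'o' (14) + 15 = 3 → 'd'
  'n' (13) + 15 = 2 → 'c'
  'i' (8) + 15 = 23 → 'x'
  'o' (14) + 15 = 3 → 'd'
  'n' (13) + 15 = 2 → 'c'
Result = "dcxdc"


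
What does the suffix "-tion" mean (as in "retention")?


Suffix: -tion
As in: retention -> retain + -tion, with a spelling change
Meaning = act or process


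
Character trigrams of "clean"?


Word: "clean" (length 5)
Number of trigrams = 5 - 3 + 1 = 3
  Position 0: "cle"
  Position 1: "lea"
  Position 2: "ean"
Trigrams = "cle", "lea", "ean"


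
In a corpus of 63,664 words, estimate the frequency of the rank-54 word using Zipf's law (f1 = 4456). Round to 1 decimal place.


Zipf's law: f(r) = f(1) / r
f(1) = 4456
f(54) = 4456 / 54
= 82.5 occurrences


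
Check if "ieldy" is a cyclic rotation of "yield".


Word: "yield", Candidate: "ieldy"
Method: check if candidate is substring of word+word
"yieldyield" contains "ieldy"? Yes
Is rotation = Yes


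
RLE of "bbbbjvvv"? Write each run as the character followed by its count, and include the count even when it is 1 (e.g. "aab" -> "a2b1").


String: "bbbbjvvv"
Scanning for consecutive runs:
  'b' x 4
  'j' x 1
  'v' x 3
RLE = "b4j1v3"


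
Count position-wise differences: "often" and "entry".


Comparing character by character (same length = 5):
  Pos 0: 'o' vs 'e' !=
  Pos 1: 'f' vs 'n' !=
  Pos 2: 't' vs 't' =
  Pos 3: 'e' vs 'r' !=
  Pos 4: 'n' vs 'y' !=
Hamming distance = 4


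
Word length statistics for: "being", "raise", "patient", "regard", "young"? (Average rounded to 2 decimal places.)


Lengths: "being"=5, "raise"=5, "patient"=7, "regard"=6, "young"=5
Sum = 28, Count = 5
Average = 28/5 = 5.60
= avg=5.60, min=5, max=7


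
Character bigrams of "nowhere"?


Word: "nowhere" (length 7)
Number of bigrams = 7 - 2 + 1 = 6
  Position 0: "no"
  Position 1: "ow"
  Position 2: "wh"
  Position 3: "he"
  Position 4: "er"
  Position 5: "re"
Bigrams = "no", "ow", "wh", "he", "er", "re"


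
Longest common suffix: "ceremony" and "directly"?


Word 1: "ceremony"
Word 2: "directly"
Comparing from end:
  Pos -1: 'y' == 'y'
  Pos -2: 'n' != 'l' (stop)
LCS = "y" (length 1)


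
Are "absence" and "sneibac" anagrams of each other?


Word 1: "absence" → sorted: abceens
Word 2: "sneibac" → sorted: abceins
Same letters? abceens != abceins
Anagram = No


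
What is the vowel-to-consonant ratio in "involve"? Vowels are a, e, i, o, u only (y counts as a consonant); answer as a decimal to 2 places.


Word: "involve"
Vowels (a,e,i,o,u): 3
Consonants: 4
Ratio = 3/4
= 0.75


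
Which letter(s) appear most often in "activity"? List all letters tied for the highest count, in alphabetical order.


Word: "activity"
Letter counts:
  'a': 1
  'c': 1
  'i': 2
  't': 2
  'v': 1
  'y': 1
Maximum count = 2
Most frequent = 'i', 't' (2 times each)


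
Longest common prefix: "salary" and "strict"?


Word 1: "salary"
Word 2: "strict"
Comparing from start:
  Pos 0: 's' == 's'
  Pos 1: 'a' != 't' (stop)
LCP = "s" (length 1)


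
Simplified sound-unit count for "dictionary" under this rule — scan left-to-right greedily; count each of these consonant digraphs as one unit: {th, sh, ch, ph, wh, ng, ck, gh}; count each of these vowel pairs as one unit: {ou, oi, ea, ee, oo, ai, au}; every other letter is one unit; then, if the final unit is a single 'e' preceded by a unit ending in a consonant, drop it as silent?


Word: "dictionary" (10 letters)
Left-to-right scan:
  (1) 'd' (letter)
  (2) 'i' (letter)
  (3) 'c' (letter)
  (4) 't' (letter)
  (5) 'i' (letter)
  (6) 'o' (letter)
  (7) 'n' (letter)
  (8) 'a' (letter)
  (9) 'r' (letter)
  (10) 'y' (letter)
Units from scan: 10
Sound units = 10 units


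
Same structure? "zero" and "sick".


Pattern of "zero": [0, 1, 2, 3]
Pattern of "sick": [0, 1, 2, 3]
Patterns match
Same pattern = Yes


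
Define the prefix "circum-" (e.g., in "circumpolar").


Prefix: circum-
As in: circumpolar -> circum- + polar
Meaning = around


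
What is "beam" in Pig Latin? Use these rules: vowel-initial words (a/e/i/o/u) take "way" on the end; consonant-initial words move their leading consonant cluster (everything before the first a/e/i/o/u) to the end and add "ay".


Word: "beam"
Starts with consonant(s) → move to end, add 'ay'
Consonant cluster: "b"
Pig Latin = "eambay"


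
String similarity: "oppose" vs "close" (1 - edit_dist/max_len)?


Word 1: "oppose" (length 6)
Word 2: "close" (length 5)
One optimal edit sequence:
  1. delete 'o'  (+1)
  2. substitute 'p' -> 'c'  (+1)
  3. substitute 'p' -> 'l'  (+1)
  4. keep 'o'
  5. keep 's'
  6. keep 'e'
Edit distance = 3
Max length = max(6, 5) = 6
Similarity = 1 - 3/6
= 0.5000


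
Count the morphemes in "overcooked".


Word: "overcooked"
Morphemes: over- / cook / -ed
Each morpheme carries meaning
= 3 morphemes


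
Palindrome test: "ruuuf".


Word: "ruuuf"
Reversed: "fuuur"
Forward == Backward? ruuuf != fuuur
Palindrome = No


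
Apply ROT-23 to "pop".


Word: "pop"
Shift: 23
Each letter → (letter + shift) mod 26:
  'p' (15) + 23 = 12 → 'm'
  'o' (14) + 23 = 11 → 'l'
  'p' (15) + 23 = 12 → 'm'
Result = "mlm"


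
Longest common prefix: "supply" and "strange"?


Word 1: "supply"
Word 2: "strange"
Comparing from start:
  Pos 0: 's' == 's'
  Pos 1: 'u' != 't' (stop)
LCP = "s" (length 1)


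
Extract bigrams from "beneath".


Word: "beneath" (length 7)
Number of bigrams = 7 - 2 + 1 = 6
  Position 0: "be"
  Position 1: "en"
  Position 2: "ne"
  Position 3: "ea"
  Position 4: "at"
  Position 5: "th"
Bigrams = "be", "en", "ne", "ea", "at", "th"


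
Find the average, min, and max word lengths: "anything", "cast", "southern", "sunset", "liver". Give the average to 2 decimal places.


Lengths: "anything"=8, "cast"=4, "southern"=8, "sunset"=6, "liver"=5
Sum = 31, Count = 5
Average = 31/5 = 6.20
= avg=6.20, min=4, max=8


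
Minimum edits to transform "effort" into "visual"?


Word 1: "effort" (length 6)
Word 2: "visual" (length 6)
One optimal edit sequence (insert/delete/substitute each cost 1):
  1. substitute 'e' -> 'v'  (+1)
  2. substitute 'f' -> 'i'  (+1)
  3. substitute 'f' -> 's'  (+1)
  4. substitute 'o' -> 'u'  (+1)
  5. substitute 'r' -> 'a'  (+1)
  6. substitute 't' -> 'l'  (+1)
Total edit operations: 6
Edit distance = 6


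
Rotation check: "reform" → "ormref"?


Word: "reform", Candidate: "ormref"
Method: check if candidate is substring of word+word
"reformreform" contains "ormref"? Yes
Is rotation = Yes


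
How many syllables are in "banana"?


Word: "banana"
Syllable breakdown: ba · na · na
Counting: 3 parts
= 3 syllables


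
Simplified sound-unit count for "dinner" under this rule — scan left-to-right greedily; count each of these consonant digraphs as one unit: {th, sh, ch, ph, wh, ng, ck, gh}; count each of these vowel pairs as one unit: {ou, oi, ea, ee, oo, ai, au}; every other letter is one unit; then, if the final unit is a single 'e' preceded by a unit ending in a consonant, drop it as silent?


Word: "dinner" (6 letters)
Left-to-right scan:
  [1] 'd' (letter)
  [2] 'i' (letter)
  [3] 'n' (letter)
  [4] 'n' (letter)
  [5] 'e' (letter)
  [6] 'r' (letter)
Units from scan: 6
Sound units = 6 units


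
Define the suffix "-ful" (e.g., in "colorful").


Suffix: -ful
As in: colorful -> color + -ful
Meaning = full of


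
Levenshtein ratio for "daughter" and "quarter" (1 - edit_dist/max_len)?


Word 1: "daughter" (length 8)
Word 2: "quarter" (length 7)
One optimal edit sequence:
  1. delete 'd'  (+1)
  2. substitute 'a' -> 'q'  (+1)
  3. keep 'u'
  4. substitute 'g' -> 'a'  (+1)
  5. substitute 'h' -> 'r'  (+1)
  6. keep 't'
  7. keep 'e'
  8. keep 'r'
Edit distance = 4
Max length = max(8, 7) = 8
Similarity = 1 - 4/8
= 0.5000


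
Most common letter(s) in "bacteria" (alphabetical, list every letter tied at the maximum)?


Word: "bacteria"
Letter counts:
  'a': 2
  'b': 1
  'c': 1
  'e': 1
  'i': 1
  'r': 1
  't': 1
Maximum count = 2
Most frequent = 'a' (2 times each)


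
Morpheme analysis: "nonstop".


Word: "nonstop"
Morphemes: non- / stop
Each morpheme carries meaning
= 2 morphemes


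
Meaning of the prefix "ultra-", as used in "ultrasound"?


Prefix: ultra-
Example: ultrasound = ultra- + sound
Meaning = beyond


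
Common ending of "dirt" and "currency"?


Word 1: "dirt"
Word 2: "currency"
Comparing from end:
  Pos -1: 't' != 'y' (stop)
LCS = "" (length 0)


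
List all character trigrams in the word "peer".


Word: "peer" (length 4)
Number of trigrams = 4 - 3 + 1 = 2
  Position 0: "pee"
  Position 1: "eer"
Trigrams = "pee", "eer"


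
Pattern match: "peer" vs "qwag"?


Pattern of "peer": [0, 1, 1, 2]
Pattern of "qwag": [0, 1, 2, 3]
Patterns do not match
Same pattern = No


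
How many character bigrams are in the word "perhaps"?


Word: "perhaps" (length 7)
Number of 2-grams = length - 2 + 1 = 7 - 2 + 1
= 6


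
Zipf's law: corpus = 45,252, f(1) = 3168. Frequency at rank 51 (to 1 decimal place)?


Zipf's law: f(r) = f(1) / r
f(1) = 3168
f(51) = 3168 / 51
= 62.1 occurrences


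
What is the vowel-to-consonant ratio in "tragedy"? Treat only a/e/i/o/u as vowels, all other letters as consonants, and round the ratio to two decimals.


Word: "tragedy"
Vowels (a,e,i,o,u): 2
Consonants: 5
Ratio = 2/5
= 0.40


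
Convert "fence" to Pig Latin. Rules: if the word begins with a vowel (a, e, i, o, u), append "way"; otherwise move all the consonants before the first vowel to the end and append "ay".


Word: "fence"
Starts with consonant(s) → move to end, add 'ay'
Consonant cluster: "f"
Pig Latin = "encefay"


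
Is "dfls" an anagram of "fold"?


Word 1: "fold" → sorted: dflo
Word 2: "dfls" → sorted: dfls
Same letters? dflo != dfls
Anagram = No


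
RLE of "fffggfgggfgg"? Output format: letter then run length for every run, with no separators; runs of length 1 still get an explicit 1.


String: "fffggfgggfgg"
Scanning for consecutive runs:
  'f' x 3
  'g' x 2
  'f' x 1
  'g' x 3
  'f' x 1
  'g' x 2
RLE = "f3g2f1g3f1g2"


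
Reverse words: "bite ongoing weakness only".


Original: "bite ongoing weakness only"
Words (1..n): bite | ongoing | weakness | only
Reversed (n..1): only | weakness | ongoing | bite
Result = "only weakness ongoing bite"


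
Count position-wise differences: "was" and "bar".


Comparing character by character (same length = 3):
  Pos 0: 'w' vs 'b' !=
  Pos 1: 'a' vs 'a' =
  Pos 2: 's' vs 'r' !=
Hamming distance = 2


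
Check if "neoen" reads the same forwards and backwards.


Word: "neoen"
Reversed: "neoen"
Forward == Backward? neoen == neoen
Palindrome = Yes


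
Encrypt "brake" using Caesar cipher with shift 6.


Word: "brake"
Shift: 6
Each letter → (letter + shift) mod 26:
  'b' (1) + 6 = 7 → 'h'
  'r' (17) + 6 = 23 → 'x'
  'a' (0) + 6 = 6 → 'g'
  'k' (10) + 6 = 16 → 'q'
  'e' (4) + 6 = 10 → 'k'
Result = "hxgqk"


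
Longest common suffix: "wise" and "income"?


Word 1: "wise"
Word 2: "income"
Comparing from end:
  Pos -1: 'e' == 'e'
  Pos -2: 's' != 'm' (stop)
LCS = "e" (length 1)


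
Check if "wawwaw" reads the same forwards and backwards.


Word: "wawwaw"
Reversed: "wawwaw"
Forward == Backward? wawwaw == wawwaw
Palindrome = Yes


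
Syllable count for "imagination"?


Word: "imagination"
Syllable breakdown: i · mag · i · na · tion
Counting: 5 parts
= 5 syllables


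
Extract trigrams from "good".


Word: "good" (length 4)
Number of trigrams = 4 - 3 + 1 = 2
  Position 0: "goo"
  Position 1: "ood"
Trigrams = "goo", "ood"


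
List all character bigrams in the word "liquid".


Word: "liquid" (length 6)
Number of bigrams = 6 - 2 + 1 = 5
  Position 0: "li"
  Position 1: "iq"
  Position 2: "qu"
  Position 3: "ui"
  Position 4: "id"
Bigrams = "li", "iq", "qu", "ui", "id"


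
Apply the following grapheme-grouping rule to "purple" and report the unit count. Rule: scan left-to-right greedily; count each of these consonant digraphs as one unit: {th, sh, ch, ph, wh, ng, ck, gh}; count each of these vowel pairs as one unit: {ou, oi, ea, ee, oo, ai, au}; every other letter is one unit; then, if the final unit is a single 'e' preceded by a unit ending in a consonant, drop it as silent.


Word: "purple" (6 letters)
Left-to-right scan:
  [1] 'p' (letter)
  [2] 'u' (letter)
  [3] 'r' (letter)
  [4] 'p' (letter)
  [5] 'l' (letter)
  [6] 'e' (letter)
Units from scan: 6
Final unit is 'e' after a consonant -> drop as silent (-1)
Sound units = 5 units


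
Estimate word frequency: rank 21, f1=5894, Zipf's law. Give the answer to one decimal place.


Zipf's law: f(r) = f(1) / r
f(1) = 5894
f(21) = 5894 / 21
= 280.7 occurrences


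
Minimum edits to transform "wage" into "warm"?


Word 1: "wage" (length 4)
Word 2: "warm" (length 4)
One optimal edit sequence (insert/delete/substitute each cost 1):
  1. keep 'w'
  2. keep 'a'
  3. substitute 'g' -> 'r'  (+1)
  4. substitute 'e' -> 'm'  (+1)
Total edit operations: 2
Edit distance = 2


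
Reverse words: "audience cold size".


Original: "audience cold size"
Words (1..n): audience | cold | size
Reversed (n..1): size | cold | audience
Result = "size cold audience"


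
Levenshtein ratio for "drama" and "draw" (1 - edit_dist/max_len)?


Word 1: "drama" (length 5)
Word 2: "draw" (length 4)
One optimal edit sequence:
  1. keep 'd'
  2. keep 'r'
  3. keep 'a'
  4. delete 'm'  (+1)
  5. substitute 'a' -> 'w'  (+1)
Edit distance = 2
Max length = max(5, 4) = 5
Similarity = 1 - 2/5
= 0.6000


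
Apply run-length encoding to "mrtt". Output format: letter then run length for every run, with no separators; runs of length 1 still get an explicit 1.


String: "mrtt"
Scanning for consecutive runs:
  'm' x 1
  'r' x 1
  't' x 2
RLE = "m1r1t2"


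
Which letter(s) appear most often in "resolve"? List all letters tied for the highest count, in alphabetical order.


Word: "resolve"
Letter counts:
  'e': 2
  'l': 1
  'o': 1
  'r': 1
  's': 1
  'v': 1
Maximum count = 2
Most frequent = 'e' (2 times each)


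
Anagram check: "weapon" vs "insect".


Word 1: "weapon" → sorted: aenopw
Word 2: "insect" → sorted: ceinst
Same letters? aenopw != ceinst
Anagram = No


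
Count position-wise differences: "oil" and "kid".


Comparing character by character (same length = 3):
  Pos 0: 'o' vs 'k' !=
  Pos 1: 'i' vs 'i' =
  Pos 2: 'l' vs 'd' !=
Hamming distance = 2


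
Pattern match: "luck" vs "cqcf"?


Pattern of "luck": [0, 1, 2, 3]
Pattern of "cqcf": [0, 1, 0, 2]
Patterns do not match
Same pattern = No


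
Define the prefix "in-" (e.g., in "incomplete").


Prefix: in-
As in: incomplete -> in- + complete
Meaning = not / into


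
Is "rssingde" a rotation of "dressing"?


Word: "dressing", Candidate: "rssingde"
Method: check if candidate is substring of word+word
"dressingdressing" contains "rssingde"? No
Is rotation = No


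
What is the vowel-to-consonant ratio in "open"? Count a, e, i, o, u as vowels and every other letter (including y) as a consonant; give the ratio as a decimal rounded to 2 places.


Word: "open"
Vowels (a,e,i,o,u): 2
Consonants: 2
Ratio = 2/2
= 1.00


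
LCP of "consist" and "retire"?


Word 1: "consist"
Word 2: "retire"
Comparing from start:
  Pos 0: 'c' != 'r' (stop)
LCP = "" (length 0)


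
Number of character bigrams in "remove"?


Word: "remove" (length 6)
Number of 2-grams = length - 2 + 1 = 6 - 2 + 1
= 5


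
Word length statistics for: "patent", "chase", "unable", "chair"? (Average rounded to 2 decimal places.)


Lengths: "patent"=6, "chase"=5, "unable"=6, "chair"=5
Sum = 22, Count = 4
Average = 22/4 = 5.50
= avg=5.50, min=5, max=6


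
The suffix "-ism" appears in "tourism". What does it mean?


Suffix: -ism
Example: tourism (tour + -ism)
Meaning = belief / practice


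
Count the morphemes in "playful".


Word: "playful"
Morphemes: play + -ful
Each morpheme carries meaning
= 2 morphemes


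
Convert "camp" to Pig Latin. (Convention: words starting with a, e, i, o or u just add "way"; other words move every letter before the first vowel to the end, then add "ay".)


Word: "camp"
Starts with consonant(s) → move to end, add 'ay'
Consonant cluster: "c"
Pig Latin = "ampcay"


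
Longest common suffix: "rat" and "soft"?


Word 1: "rat"
Word 2: "soft"
Comparing from end:
  Pos -1: 't' == 't'
  Pos -2: 'a' != 'f' (stop)
LCS = "t" (length 1)


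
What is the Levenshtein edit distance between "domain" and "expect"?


Word 1: "domain" (length 6)
Word 2: "expect" (length 6)
One optimal edit sequence (insert/delete/substitute each cost 1):
  1. substitute 'd' -> 'e'  (+1)
  2. substitute 'o' -> 'x'  (+1)
  3. substitute 'm' -> 'p'  (+1)
  4. substitute 'a' -> 'e'  (+1)
  5. substitute 'i' -> 'c'  (+1)
  6. substitute 'n' -> 't'  (+1)
Total edit operations: 6
Edit distance = 6


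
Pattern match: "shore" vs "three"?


Pattern of "shore": [0, 1, 2, 3, 4]
Pattern of "three": [0, 1, 2, 3, 3]
Patterns do not match
Same pattern = No


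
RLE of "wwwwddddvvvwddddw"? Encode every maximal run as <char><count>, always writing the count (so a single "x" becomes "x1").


String: "wwwwddddvvvwddddw"
Scanning for consecutive runs:
  'w' x 4
  'd' x 4
  'v' x 3
  'w' x 1
  'd' x 4
  'w' x 1
RLE = "w4d4v3w1d4w1"


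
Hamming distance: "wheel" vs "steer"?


Comparing character by character (same length = 5):
  Pos 0: 'w' vs 's' !=
  Pos 1: 'h' vs 't' !=
  Pos 2: 'e' vs 'e' =
  Pos 3: 'e' vs 'e' =
  Pos 4: 'l' vs 'r' !=
Hamming distance = 3


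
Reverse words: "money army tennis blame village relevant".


Original: "money army tennis blame village relevant"
Words (1..n): money | army | tennis | blame | village | relevant
Reversed (n..1): relevant | village | blame | tennis | army | money
Result = "relevant village blame tennis army money"


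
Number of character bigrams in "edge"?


Word: "edge" (length 4)
Number of 2-grams = length - 2 + 1 = 4 - 2 + 1
= 3


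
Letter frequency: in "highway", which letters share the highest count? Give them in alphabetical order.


Word: "highway"
Letter counts:
  'a': 1
  'g': 1
  'h': 2
  'i': 1
  'w': 1
  'y': 1
Maximum count = 2
Most frequent = 'h' (2 times each)


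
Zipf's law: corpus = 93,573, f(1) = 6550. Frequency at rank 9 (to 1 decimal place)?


Zipf's law: f(r) = f(1) / r
f(1) = 6550
f(9) = 6550 / 9
= 727.8 occurrences


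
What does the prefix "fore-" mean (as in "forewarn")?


Prefix: fore-
Example: forewarn (fore- + warn)
Meaning = before


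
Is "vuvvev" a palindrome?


Word: "vuvvev"
Reversed: "vevvuv"
Forward == Backward? vuvvev != vevvuv
Palindrome = No


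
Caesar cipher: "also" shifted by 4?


Word: "also"
Shift: 4
Each letter → (letter + shift) mod 26:
  'a' (0) + 4 = 4 → 'e'
  'l' (11) + 4 = 15 → 'p'
  's' (18) + 4 = 22 → 'w'
  'o' (14) + 4 = 18 → 's'
Result = "epws"


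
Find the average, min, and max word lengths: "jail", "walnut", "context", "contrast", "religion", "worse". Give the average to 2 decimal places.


Lengths: "jail"=4, "walnut"=6, "context"=7, "contrast"=8, "religion"=8, "worse"=5
Sum = 38, Count = 6
Average = 38/6 = 6.33
= avg=6.33, min=4, max=8


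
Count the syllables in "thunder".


Word: "thunder"
Syllable breakdown: thun-der
Counting: 2 parts
= 2 syllables


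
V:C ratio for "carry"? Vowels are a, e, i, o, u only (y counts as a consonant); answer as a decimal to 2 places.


Word: "carry"
Vowels (a,e,i,o,u): 1
Consonants: 4
Ratio = 1/4
= 0.25


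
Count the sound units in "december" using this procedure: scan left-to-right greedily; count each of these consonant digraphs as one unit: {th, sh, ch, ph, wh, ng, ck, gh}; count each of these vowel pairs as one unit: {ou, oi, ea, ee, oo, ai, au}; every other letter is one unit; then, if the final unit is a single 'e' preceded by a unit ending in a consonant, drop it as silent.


Word: "december" (8 letters)
Left-to-right scan:
  [1] 'd' (letter)
  [2] 'e' (letter)
  [3] 'c' (letter)
  [4] 'e' (letter)
  [5] 'm' (letter)
  [6] 'b' (letter)
  [7] 'e' (letter)
  [8] 'r' (letter)
Units from scan: 8
Sound units = 8 units


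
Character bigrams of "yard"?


Word: "yard" (length 4)
Number of bigrams = 4 - 2 + 1 = 3
  Position 0: "ya"
  Position 1: "ar"
  Position 2: "rd"
Bigrams = "ya", "ar", "rd"


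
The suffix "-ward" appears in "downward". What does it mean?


Suffix: -ward
As in: downward -> down + -ward
Meaning = in the direction of


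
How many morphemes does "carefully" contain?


Word: "carefully"
Morphemes: care / -ful / -ly
Each morpheme carries meaning
= 3 morphemes


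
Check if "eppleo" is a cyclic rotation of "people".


Word: "people", Candidate: "eppleo"
Method: check if candidate is substring of word+word
"peoplepeople" contains "eppleo"? No
Is rotation = No


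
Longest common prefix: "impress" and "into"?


Word 1: "impress"
Word 2: "into"
Comparing from start:
  Pos 0: 'i' == 'i'
  Pos 1: 'm' != 'n' (stop)
LCP = "i" (length 1)


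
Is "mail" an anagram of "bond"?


Word 1: "bond" → sorted: bdno
Word 2: "mail" → sorted: ailm
Same letters? bdno != ailm
Anagram = No


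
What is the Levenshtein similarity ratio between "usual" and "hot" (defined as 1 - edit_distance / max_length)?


Word 1: "usual" (length 5)
Word 2: "hot" (length 3)
One optimal edit sequence:
  1. delete 'u'  (+1)
  2. delete 's'  (+1)
  3. substitute 'u' -> 'h'  (+1)
  4. substitute 'a' -> 'o'  (+1)
  5. substitute 'l' -> 't'  (+1)
Edit distance = 5
Max length = max(5, 3) = 5
Similarity = 1 - 5/5
= 0.0000


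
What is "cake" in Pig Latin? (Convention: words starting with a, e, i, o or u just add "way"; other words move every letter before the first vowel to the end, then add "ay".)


Word: "cake"
Starts with consonant(s) → move to end, add 'ay'
Consonant cluster: "c"
Pig Latin = "akecay"


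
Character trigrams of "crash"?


Word: "crash" (length 5)
Number of trigrams = 5 - 3 + 1 = 3
  Position 0: "cra"
  Position 1: "ras"
  Position 2: "ash"
Trigrams = "cra", "ras", "ash"


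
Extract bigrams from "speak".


Word: "speak" (length 5)
Number of bigrams = 5 - 2 + 1 = 4
  Position 0: "sp"
  Position 1: "pe"
  Position 2: "ea"
  Position 3: "ak"
Bigrams = "sp", "pe", "ea", "ak"


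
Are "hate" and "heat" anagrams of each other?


Word 1: "hate" → sorted: aeht
Word 2: "heat" → sorted: aeht
Same letters? aeht == aeht
Anagram = Yes


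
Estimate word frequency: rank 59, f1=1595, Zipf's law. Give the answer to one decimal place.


Zipf's law: f(r) = f(1) / r
f(1) = 1595
f(59) = 1595 / 59
= 27.0 occurrences


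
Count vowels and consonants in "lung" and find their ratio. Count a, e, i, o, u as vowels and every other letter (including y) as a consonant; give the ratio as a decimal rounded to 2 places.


Word: "lung"
Vowels (a,e,i,o,u): 1
Consonants: 3
Ratio = 1/3
= 0.33


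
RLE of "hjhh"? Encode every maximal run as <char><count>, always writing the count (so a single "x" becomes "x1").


String: "hjhh"
Scanning for consecutive runs:
  'h' x 1
  'j' x 1
  'h' x 2
RLE = "h1j1h2"


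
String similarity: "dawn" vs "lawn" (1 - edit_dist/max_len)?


Word 1: "dawn" (length 4)
Word 2: "lawn" (length 4)
One optimal edit sequence:
  1. substitute 'd' -> 'l'  (+1)
  2. keep 'a'
  3. keep 'w'
  4. keep 'n'
Edit distance = 1
Max length = max(4, 4) = 4
Similarity = 1 - 1/4
= 0.7500


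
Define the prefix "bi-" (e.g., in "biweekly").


Prefix: bi-
Example: biweekly (bi- + weekly)
Meaning = two


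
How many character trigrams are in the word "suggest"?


Word: "suggest" (length 7)
Number of 3-grams = length - 3 + 1 = 7 - 3 + 1
= 5


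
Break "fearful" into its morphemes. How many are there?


Word: "fearful"
Morphemes: fear + -ful
Each morpheme carries meaning
= 2 morphemes


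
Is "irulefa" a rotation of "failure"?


Word: "failure", Candidate: "irulefa"
Method: check if candidate is substring of word+word
"failurefailure" contains "irulefa"? No
Is rotation = No


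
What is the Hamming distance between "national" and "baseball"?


Comparing character by character (same length = 8):
  Pos 0: 'n' vs 'b' !=
  Pos 1: 'a' vs 'a' =
  Pos 2: 't' vs 's' !=
  Pos 3: 'i' vs 'e' !=
  Pos 4: 'o' vs 'b' !=
  Pos 5: 'n' vs 'a' !=
  Pos 6: 'a' vs 'l' !=
  Pos 7: 'l' vs 'l' =
Hamming distance = 6


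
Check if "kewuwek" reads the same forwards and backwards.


Word: "kewuwek"
Reversed: "kewuwek"
Forward == Backward? kewuwek == kewuwek
Palindrome = Yes


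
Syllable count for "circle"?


Word: "circle"
Syllable breakdown: cir / cle
Counting: 2 parts
= 2 syllables


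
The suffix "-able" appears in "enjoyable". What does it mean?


Suffix: -able
Example: enjoyable = enjoy + -able
Meaning = capable of


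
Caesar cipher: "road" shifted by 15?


Word: "road"
Shift: 15
Each letter → (letter + shift) mod 26:
  'r' (17) + 15 = 6 → 'g'
  'o' (14) + 15 = 3 → 'd'
  'a' (0) + 15 = 15 → 'p'
  'd' (3) + 15 = 18 → 's'
Result = "gdps"


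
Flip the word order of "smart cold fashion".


Original: "smart cold fashion"
Words (1..n): smart | cold | fashion
Reversed (n..1): fashion | cold | smart
Result = "fashion cold smart"


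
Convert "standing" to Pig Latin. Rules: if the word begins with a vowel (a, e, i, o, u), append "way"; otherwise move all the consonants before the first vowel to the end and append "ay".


Word: "standing"
Starts with consonant(s) → move to end, add 'ay'
Consonant cluster: "st"
Pig Latin = "andingstay"


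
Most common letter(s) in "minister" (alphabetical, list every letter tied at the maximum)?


Word: "minister"
Letter counts:
  'e': 1
  'i': 2
  'm': 1
  'n': 1
  'r': 1
  's': 1
  't': 1
Maximum count = 2
Most frequent = 'i' (2 times each)


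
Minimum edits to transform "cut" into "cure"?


Word 1: "cut" (length 3)
Word 2: "cure" (length 4)
One optimal edit sequence (insert/delete/substitute each cost 1):
  1. keep 'c'
  2. keep 'u'
  3. insert 'r'  (+1)
  4. substitute 't' -> 'e'  (+1)
Total edit operations: 2
Edit distance = 2


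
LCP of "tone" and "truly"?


Word 1: "tone"
Word 2: "truly"
Comparing from start:
  Pos 0: 't' == 't'
  Pos 1: 'o' != 'r' (stop)
LCP = "t" (length 1)


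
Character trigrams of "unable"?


Word: "unable" (length 6)
Number of trigrams = 6 - 3 + 1 = 4
  Position 0: "una"
  Position 1: "nab"
  Position 2: "abl"
  Position 3: "ble"
Trigrams = "una", "nab", "abl", "ble"


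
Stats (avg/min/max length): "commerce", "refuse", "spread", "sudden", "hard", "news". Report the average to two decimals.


Lengths: "commerce"=8, "refuse"=6, "spread"=6, "sudden"=6, "hard"=4, "news"=4
Sum = 34, Count = 6
Average = 34/6 = 5.67
= avg=5.67, min=4, max=8


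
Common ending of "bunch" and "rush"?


Word 1: "bunch"
Word 2: "rush"
Comparing from end:
  Pos -1: 'h' == 'h'
  Pos -2: 'c' != 's' (stop)
LCS = "h" (length 1)


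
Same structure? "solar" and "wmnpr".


Pattern of "solar": [0, 1, 2, 3, 4]
Pattern of "wmnpr": [0, 1, 2, 3, 4]
Patterns match
Same pattern = Yes


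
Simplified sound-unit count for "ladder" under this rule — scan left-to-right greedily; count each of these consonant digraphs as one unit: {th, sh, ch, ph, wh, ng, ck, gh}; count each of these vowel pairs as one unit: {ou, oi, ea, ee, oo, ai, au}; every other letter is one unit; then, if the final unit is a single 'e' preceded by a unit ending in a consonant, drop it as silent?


Word: "ladder" (6 letters)
Left-to-right scan:
  1. 'l' (letter)
  2. 'a' (letter)
  3. 'd' (letter)
  4. 'd' (letter)
  5. 'e' (letter)
  6. 'r' (letter)
Units from scan: 6
Sound units = 6 units


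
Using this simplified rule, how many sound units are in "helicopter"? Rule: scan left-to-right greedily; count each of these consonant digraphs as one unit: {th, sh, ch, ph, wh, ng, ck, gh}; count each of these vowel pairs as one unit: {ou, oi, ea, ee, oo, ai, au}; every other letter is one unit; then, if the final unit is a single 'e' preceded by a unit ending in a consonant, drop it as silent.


Word: "helicopter" (10 letters)
Left-to-right scan:
  [1] 'h' (letter)
  [2] 'e' (letter)
  [3] 'l' (letter)
  [4] 'i' (letter)
  [5] 'c' (letter)
  [6] 'o' (letter)
  [7] 'p' (letter)
  [8] 't' (letter)
  [9] 'e' (letter)
  [10] 'r' (letter)
Units from scan: 10
Sound units = 10 units


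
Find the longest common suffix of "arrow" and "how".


Word 1: "arrow"
Word 2: "how"
Comparing from end:
  Pos -1: 'w' == 'w'
  Pos -2: 'o' == 'o'
  Pos -3: 'r' != 'h' (stop)
LCS = "ow" (length 2)


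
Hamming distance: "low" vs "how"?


Comparing character by character (same length = 3):
  Pos 0: 'l' vs 'h' !=
  Pos 1: 'o' vs 'o' =
  Pos 2: 'w' vs 'w' =
Hamming distance = 1


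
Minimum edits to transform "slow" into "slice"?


Word 1: "slow" (length 4)
Word 2: "slice" (length 5)
One optimal edit sequence (insert/delete/substitute each cost 1):
  1. keep 's'
  2. keep 'l'
  3. insert 'i'  (+1)
  4. substitute 'o' -> 'c'  (+1)
  5. substitute 'w' -> 'e'  (+1)
Total edit operations: 3
Edit distance = 3


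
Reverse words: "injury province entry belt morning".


Original: "injury province entry belt morning"
Words (1..n): injury | province | entry | belt | morning
Reversed (n..1): morning | belt | entry | province | injury
Result = "morning belt entry province injury"


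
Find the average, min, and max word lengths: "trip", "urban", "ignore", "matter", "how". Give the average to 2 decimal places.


Lengths: "trip"=4, "urban"=5, "ignore"=6, "matter"=6, "how"=3
Sum = 24, Count = 5
Average = 24/5 = 4.80
= avg=4.80, min=3, max=6


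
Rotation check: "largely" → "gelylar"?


Word: "largely", Candidate: "gelylar"
Method: check if candidate is substring of word+word
"largelylargely" contains "gelylar"? Yes
Is rotation = Yes


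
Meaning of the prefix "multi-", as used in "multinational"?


Prefix: multi-
Example: multinational = multi- + national
Meaning = many


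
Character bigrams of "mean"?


Word: "mean" (length 4)
Number of bigrams = 4 - 2 + 1 = 3
  Position 0: "me"
  Position 1: "ea"
  Position 2: "an"
Bigrams = "me", "ea", "an"


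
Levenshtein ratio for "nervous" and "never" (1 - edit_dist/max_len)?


Word 1: "nervous" (length 7)
Word 2: "never" (length 5)
One optimal edit sequence:
  1. keep 'n'
  2. keep 'e'
  3. delete 'r'  (+1)
  4. keep 'v'
  5. delete 'o'  (+1)
  6. substitute 'u' -> 'e'  (+1)
  7. substitute 's' -> 'r'  (+1)
Edit distance = 4
Max length = max(7, 5) = 7
Similarity = 1 - 4/7
= 0.4286


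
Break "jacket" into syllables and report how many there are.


Word: "jacket"
Syllable breakdown: jack | et
Counting: 2 parts
= 2 syllables


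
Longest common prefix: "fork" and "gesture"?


Word 1: "fork"
Word 2: "gesture"
Comparing from start:
  Pos 0: 'f' != 'g' (stop)
LCP = "" (length 0)


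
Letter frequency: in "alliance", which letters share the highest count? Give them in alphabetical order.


Word: "alliance"
Letter counts:
  'a': 2
  'c': 1
  'e': 1
  'i': 1
  'l': 2
  'n': 1
Maximum count = 2
Most frequent = 'a', 'l' (2 times each)


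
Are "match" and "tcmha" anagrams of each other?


Word 1: "match" → sorted: achmt
Word 2: "tcmha" → sorted: achmt
Same letters? achmt == achmt
Anagram = Yes


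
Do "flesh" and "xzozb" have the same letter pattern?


Pattern of "flesh": [0, 1, 2, 3, 4]
Pattern of "xzozb": [0, 1, 2, 1, 3]
Patterns do not match
Same pattern = No


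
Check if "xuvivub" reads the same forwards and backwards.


Word: "xuvivub"
Reversed: "buvivux"
Forward == Backward? xuvivub != buvivux
Palindrome = No


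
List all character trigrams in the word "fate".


Word: "fate" (length 4)
Number of trigrams = 4 - 3 + 1 = 2
  Position 0: "fat"
  Position 1: "ate"
Trigrams = "fat", "ate"


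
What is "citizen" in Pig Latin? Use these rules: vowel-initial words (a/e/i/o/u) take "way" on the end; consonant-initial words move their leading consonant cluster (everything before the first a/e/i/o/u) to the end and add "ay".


Word: "citizen"
Starts with consonant(s) → move to end, add 'ay'
Consonant cluster: "c"
Pig Latin = "itizencay"


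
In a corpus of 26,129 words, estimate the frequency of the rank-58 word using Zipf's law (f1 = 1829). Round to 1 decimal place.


Zipf's law: f(r) = f(1) / r
f(1) = 1829
f(58) = 1829 / 58
= 31.5 occurrences


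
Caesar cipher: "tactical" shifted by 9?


Word: "tactical"
Shift: 9
Each letter → (letter + shift) mod 26:
  't' (19) + 9 = 2 → 'c'
  'a' (0) + 9 = 9 → 'j'
  'c' (2) + 9 = 11 → 'l'
  't' (19) + 9 = 2 → 'c'
  'i' (8) + 9 = 17 → 'r'
  'c' (2) + 9 = 11 → 'l'
  'a' (0) + 9 = 9 → 'j'
  'l' (11) + 9 = 20 → 'u'
Result = "cjlcrlju"


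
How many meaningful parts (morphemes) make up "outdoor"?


Word: "outdoor"
Morphemes: out- | door
Each morpheme carries meaning
= 2 morphemes


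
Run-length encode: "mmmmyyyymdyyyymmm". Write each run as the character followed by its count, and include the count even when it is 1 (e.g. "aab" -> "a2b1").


String: "mmmmyyyymdyyyymmm"
Scanning for consecutive runs:
  'm' x 4
  'y' x 4
  'm' x 1
  'd' x 1
  'y' x 4
  'm' x 3
RLE = "m4y4m1d1y4m3"


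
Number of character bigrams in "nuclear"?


Word: "nuclear" (length 7)
Number of 2-grams = length - 2 + 1 = 7 - 2 + 1
= 6


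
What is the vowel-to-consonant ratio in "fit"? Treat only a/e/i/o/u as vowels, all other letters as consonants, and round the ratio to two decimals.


Word: "fit"
Vowels (a,e,i,o,u): 1
Consonants: 2
Ratio = 1/2
= 0.50


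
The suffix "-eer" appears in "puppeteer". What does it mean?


Suffix: -eer
As in: puppeteer -> puppet + -eer
Meaning = one who is concerned with


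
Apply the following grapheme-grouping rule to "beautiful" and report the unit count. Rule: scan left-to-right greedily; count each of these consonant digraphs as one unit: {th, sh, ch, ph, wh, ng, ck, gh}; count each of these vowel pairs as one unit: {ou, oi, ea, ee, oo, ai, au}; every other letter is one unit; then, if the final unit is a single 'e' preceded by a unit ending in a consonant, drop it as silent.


Word: "beautiful" (9 letters)
Left-to-right scan:
  (1) 'b' (letter)
  (2) 'ea' (vowel-pair)
  (3) 'u' (letter)
  (4) 't' (letter)
  (5) 'i' (letter)
  (6) 'f' (letter)
  (7) 'u' (letter)
  (8) 'l' (letter)
Units from scan: 8
Sound units = 8 units


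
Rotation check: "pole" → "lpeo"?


Word: "pole", Candidate: "lpeo"
Method: check if candidate is substring of word+word
"polepole" contains "lpeo"? No
Is rotation = No


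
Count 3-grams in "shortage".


Word: "shortage" (length 8)
Number of 3-grams = length - 3 + 1 = 8 - 3 + 1
= 6


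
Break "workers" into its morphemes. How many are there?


Word: "workers"
Morphemes: work | -er | -s
Each morpheme carries meaning
= 3 morphemes


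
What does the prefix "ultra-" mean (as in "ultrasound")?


Prefix: ultra-
Example: ultrasound = ultra- + sound
Meaning = beyond


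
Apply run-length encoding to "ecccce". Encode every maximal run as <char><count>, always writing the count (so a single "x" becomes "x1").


String: "ecccce"
Scanning for consecutive runs:
  'e' x 1
  'c' x 4
  'e' x 1
RLE = "e1c4e1"


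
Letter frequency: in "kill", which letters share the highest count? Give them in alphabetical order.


Word: "kill"
Letter counts:
  'i': 1
  'k': 1
  'l': 2
Maximum count = 2
Most frequent = 'l' (2 times each)


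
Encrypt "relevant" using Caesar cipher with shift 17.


Word: "relevant"
Shift: 17
Each letter → (letter + shift) mod 26:
  'r' (17) + 17 = 8 → 'i'
  'e' (4) + 17 = 21 → 'v'
  'l' (11) + 17 = 2 → 'c'
  'e' (4) + 17 = 21 → 'v'
  'v' (21) + 17 = 12 → 'm'
  'a' (0) + 17 = 17 → 'r'
  'n' (13) + 17 = 4 → 'e'
  't' (19) + 17 = 10 → 'k'
Result = "ivcvmrek"


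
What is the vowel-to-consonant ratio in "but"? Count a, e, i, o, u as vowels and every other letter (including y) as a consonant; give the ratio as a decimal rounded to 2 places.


Word: "but"
Vowels (a,e,i,o,u): 1
Consonants: 2
Ratio = 1/2
= 0.50


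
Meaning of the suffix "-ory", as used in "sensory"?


Suffix: -ory
As in: sensory -> sense + -ory, with a spelling change
Meaning = relating to / place for


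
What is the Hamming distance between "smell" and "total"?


Comparing character by character (same length = 5):
  Pos 0: 's' vs 't' !=
  Pos 1: 'm' vs 'o' !=
  Pos 2: 'e' vs 't' !=
  Pos 3: 'l' vs 'a' !=
  Pos 4: 'l' vs 'l' =
Hamming distance = 4


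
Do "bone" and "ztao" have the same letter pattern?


Pattern of "bone": [0, 1, 2, 3]
Pattern of "ztao": [0, 1, 2, 3]
Patterns match
Same pattern = Yes


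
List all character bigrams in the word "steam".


Word: "steam" (length 5)
Number of bigrams = 5 - 2 + 1 = 4
  Position 0: "st"
  Position 1: "te"
  Position 2: "ea"
  Position 3: "am"
Bigrams = "st", "te", "ea", "am"


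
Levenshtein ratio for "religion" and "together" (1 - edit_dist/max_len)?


Word 1: "religion" (length 8)
Word 2: "together" (length 8)
One optimal edit sequence:
  1. substitute 'r' -> 't'  (+1)
  2. substitute 'e' -> 'o'  (+1)
  3. substitute 'l' -> 'g'  (+1)
  4. substitute 'i' -> 'e'  (+1)
  5. substitute 'g' -> 't'  (+1)
  6. substitute 'i' -> 'h'  (+1)
  7. substitute 'o' -> 'e'  (+1)
  8. substitute 'n' -> 'r'  (+1)
Edit distance = 8
Max length = max(8, 8) = 8
Similarity = 1 - 8/8
= 0.0000


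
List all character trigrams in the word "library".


Word: "library" (length 7)
Number of trigrams = 7 - 3 + 1 = 5
  Position 0: "lib"
  Position 1: "ibr"
  Position 2: "bra"
  Position 3: "rar"
  Position 4: "ary"
Trigrams = "lib", "ibr", "bra", "rar", "ary"


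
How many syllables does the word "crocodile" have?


Word: "crocodile"
Syllable breakdown: croc · o · dile
Counting: 3 parts
= 3 syllables


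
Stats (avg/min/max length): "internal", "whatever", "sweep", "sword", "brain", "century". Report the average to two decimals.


Lengths: "internal"=8, "whatever"=8, "sweep"=5, "sword"=5, "brain"=5, "century"=7
Sum = 38, Count = 6
Average = 38/6 = 6.33
= avg=6.33, min=5, max=8


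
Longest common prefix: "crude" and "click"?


Word 1: "crude"
Word 2: "click"
Comparing from start:
  Pos 0: 'c' == 'c'
  Pos 1: 'r' != 'l' (stop)
LCP = "c" (length 1)


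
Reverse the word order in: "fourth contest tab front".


Original: "fourth contest tab front"
Words (1..n): fourth | contest | tab | front
Reversed (n..1): front | tab | contest | fourth
Result = "front tab contest fourth"


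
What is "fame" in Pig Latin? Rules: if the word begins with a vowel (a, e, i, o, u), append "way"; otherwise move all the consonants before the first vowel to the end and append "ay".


Word: "fame"
Starts with consonant(s) → move to end, add 'ay'
Consonant cluster: "f"
Pig Latin = "amefay"


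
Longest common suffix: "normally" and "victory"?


Word 1: "normally"
Word 2: "victory"
Comparing from end:
  Pos -1: 'y' == 'y'
  Pos -2: 'l' != 'r' (stop)
LCS = "y" (length 1)


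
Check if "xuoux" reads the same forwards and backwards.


Word: "xuoux"
Reversed: "xuoux"
Forward == Backward? xuoux == xuoux
Palindrome = Yes
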